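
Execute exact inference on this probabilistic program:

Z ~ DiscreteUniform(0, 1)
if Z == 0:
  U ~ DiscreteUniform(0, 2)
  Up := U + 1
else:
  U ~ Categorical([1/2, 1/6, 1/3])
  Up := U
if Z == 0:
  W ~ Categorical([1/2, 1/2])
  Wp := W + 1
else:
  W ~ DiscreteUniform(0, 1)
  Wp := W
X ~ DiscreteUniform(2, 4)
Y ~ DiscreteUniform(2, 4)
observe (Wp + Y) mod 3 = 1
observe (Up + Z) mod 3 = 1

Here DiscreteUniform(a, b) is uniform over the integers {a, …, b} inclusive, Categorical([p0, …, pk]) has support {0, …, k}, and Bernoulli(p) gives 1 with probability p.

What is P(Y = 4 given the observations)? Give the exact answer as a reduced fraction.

Enumerate traces; 12 have nonzero weight after conditioning:
  (Z=0, U=0, W=0, X=2, Y=3) weight 1/108
  (Z=0, U=0, W=0, X=3, Y=3) weight 1/108
  (Z=0, U=0, W=0, X=4, Y=3) weight 1/108
  (Z=0, U=0, W=1, X=2, Y=2) weight 1/108
  (Z=0, U=0, W=1, X=3, Y=2) weight 1/108
  (Z=0, U=0, W=1, X=4, Y=2) weight 1/108
  (Z=1, U=0, W=0, X=2, Y=4) weight 1/72
  (Z=1, U=0, W=0, X=3, Y=4) weight 1/72
  … 4 more
Group by Y:
  weight(Y=2) = 1/36
  weight(Y=3) = 5/72
  weight(Y=4) = 1/24
Total weight = 1/36 + 5/72 + 1/24 = 5/36
P(Y=2 | obs) = 1/36 / 5/36 = 1/5
P(Y=3 | obs) = 5/72 / 5/36 = 1/2
P(Y=4 | obs) = 1/24 / 5/36 = 3/10

P(Y = 4 | obs) = 3/10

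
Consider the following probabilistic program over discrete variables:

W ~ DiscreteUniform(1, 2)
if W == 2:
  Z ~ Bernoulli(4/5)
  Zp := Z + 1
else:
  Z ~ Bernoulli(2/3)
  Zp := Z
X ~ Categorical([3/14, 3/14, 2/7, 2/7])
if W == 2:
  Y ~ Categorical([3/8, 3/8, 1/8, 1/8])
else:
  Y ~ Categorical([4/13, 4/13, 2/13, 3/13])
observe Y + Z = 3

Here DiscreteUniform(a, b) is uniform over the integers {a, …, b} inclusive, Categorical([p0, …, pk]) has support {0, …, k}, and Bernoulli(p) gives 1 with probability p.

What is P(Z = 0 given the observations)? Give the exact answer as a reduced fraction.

P(Z = 0 | obs) = 159/475

Enumerate traces; 16 have nonzero weight after conditioning:
  (W=1, Z=0, X=0, Y=3) weight 3/364
  (W=1, Z=0, X=1, Y=3) weight 3/364
  (W=1, Z=0, X=2, Y=3) weight 1/91
  (W=1, Z=0, X=3, Y=3) weight 1/91
  (W=1, Z=1, X=0, Y=2) weight 1/91
  (W=1, Z=1, X=1, Y=2) weight 1/91
  (W=1, Z=1, X=2, Y=2) weight 4/273
  (W=1, Z=1, X=3, Y=2) weight 4/273
  … 8 more
Group by Z:
  weight(Z=0) = 53/1040
  weight(Z=1) = 79/780
Total weight = 53/1040 + 79/780 = 95/624
P(Z=0 | obs) = 53/1040 / 95/624 = 159/475
P(Z=1 | obs) = 79/780 / 95/624 = 316/475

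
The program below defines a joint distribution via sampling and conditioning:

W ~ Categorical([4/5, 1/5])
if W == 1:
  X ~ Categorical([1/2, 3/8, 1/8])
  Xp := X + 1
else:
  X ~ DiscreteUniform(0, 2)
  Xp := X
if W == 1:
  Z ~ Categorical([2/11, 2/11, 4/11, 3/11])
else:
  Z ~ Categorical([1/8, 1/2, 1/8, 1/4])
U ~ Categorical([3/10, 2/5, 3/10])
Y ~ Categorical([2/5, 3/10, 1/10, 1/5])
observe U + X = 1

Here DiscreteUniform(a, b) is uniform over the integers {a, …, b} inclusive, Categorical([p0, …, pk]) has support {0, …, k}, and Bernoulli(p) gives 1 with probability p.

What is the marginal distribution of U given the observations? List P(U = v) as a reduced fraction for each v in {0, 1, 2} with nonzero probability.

P(U=0) = 123/299, P(U=1) = 176/299

Enumerate traces; 64 have nonzero weight after conditioning:
  (W=0, X=0, Z=0, U=1, Y=0) weight 2/375
  (W=0, X=0, Z=0, U=1, Y=1) weight 1/250
  (W=0, X=0, Z=0, U=1, Y=2) weight 1/750
  (W=0, X=0, Z=0, U=1, Y=3) weight 1/375
  (W=0, X=0, Z=1, U=1, Y=0) weight 8/375
  (W=0, X=0, Z=1, U=1, Y=1) weight 2/125
  (W=0, X=0, Z=1, U=1, Y=2) weight 2/375
  (W=0, X=0, Z=1, U=1, Y=3) weight 4/375
  (W=0, X=1, Z=0, U=0, Y=0) weight 1/250
  … 55 more
Group by U:
  weight(U=0) = 41/400
  weight(U=1) = 11/75
Total weight = 41/400 + 11/75 = 299/1200
P(U=0 | obs) = 41/400 / 299/1200 = 123/299
P(U=1 | obs) = 11/75 / 299/1200 = 176/299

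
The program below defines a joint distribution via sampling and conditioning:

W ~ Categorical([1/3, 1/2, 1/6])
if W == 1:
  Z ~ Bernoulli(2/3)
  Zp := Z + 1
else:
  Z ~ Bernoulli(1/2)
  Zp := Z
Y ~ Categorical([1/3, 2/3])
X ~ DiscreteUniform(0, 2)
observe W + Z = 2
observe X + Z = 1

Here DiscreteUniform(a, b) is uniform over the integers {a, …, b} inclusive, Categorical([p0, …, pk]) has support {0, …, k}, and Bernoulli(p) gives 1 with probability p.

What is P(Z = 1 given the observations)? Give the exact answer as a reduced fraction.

Enumerate traces; 4 have nonzero weight after conditioning:
  (W=1, Z=1, Y=0, X=0) weight 1/27
  (W=1, Z=1, Y=1, X=0) weight 2/27
  (W=2, Z=0, Y=0, X=1) weight 1/108
  (W=2, Z=0, Y=1, X=1) weight 1/54
Group by Z:
  weight(Z=0) = 1/36
  weight(Z=1) = 1/9
Total weight = 1/36 + 1/9 = 5/36
P(Z=0 | obs) = 1/36 / 5/36 = 1/5
P(Z=1 | obs) = 1/9 / 5/36 = 4/5

P(Z = 1 | obs) = 4/5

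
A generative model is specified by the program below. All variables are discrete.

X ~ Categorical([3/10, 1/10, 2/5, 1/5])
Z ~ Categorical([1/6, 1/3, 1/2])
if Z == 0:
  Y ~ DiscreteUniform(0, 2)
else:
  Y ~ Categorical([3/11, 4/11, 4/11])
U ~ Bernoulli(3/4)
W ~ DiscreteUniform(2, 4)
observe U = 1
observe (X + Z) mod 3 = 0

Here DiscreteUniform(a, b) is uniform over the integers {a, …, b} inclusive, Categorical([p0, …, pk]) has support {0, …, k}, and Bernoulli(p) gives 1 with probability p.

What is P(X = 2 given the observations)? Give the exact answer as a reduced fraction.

P(X = 2 | obs) = 1/2

Enumerate traces; 36 have nonzero weight after conditioning:
  (X=0, Z=0, Y=0, U=1, W=2) weight 1/240
  (X=0, Z=0, Y=0, U=1, W=3) weight 1/240
  (X=0, Z=0, Y=0, U=1, W=4) weight 1/240
  (X=0, Z=0, Y=1, U=1, W=2) weight 1/240
  (X=0, Z=0, Y=1, U=1, W=3) weight 1/240
  (X=0, Z=0, Y=1, U=1, W=4) weight 1/240
  (X=0, Z=0, Y=2, U=1, W=2) weight 1/240
  (X=0, Z=0, Y=2, U=1, W=3) weight 1/240
  (X=1, Z=2, Y=0, U=1, W=2) weight 3/880
  (X=2, Z=1, Y=0, U=1, W=2) weight 1/110
  … 26 more
Group by X:
  weight(X=0) = 3/80
  weight(X=1) = 3/80
  weight(X=2) = 1/10
  weight(X=3) = 1/40
Total weight = 3/80 + 3/80 + 1/10 + 1/40 = 1/5
P(X=0 | obs) = 3/80 / 1/5 = 3/16
P(X=1 | obs) = 3/80 / 1/5 = 3/16
P(X=2 | obs) = 1/10 / 1/5 = 1/2
P(X=3 | obs) = 1/40 / 1/5 = 1/8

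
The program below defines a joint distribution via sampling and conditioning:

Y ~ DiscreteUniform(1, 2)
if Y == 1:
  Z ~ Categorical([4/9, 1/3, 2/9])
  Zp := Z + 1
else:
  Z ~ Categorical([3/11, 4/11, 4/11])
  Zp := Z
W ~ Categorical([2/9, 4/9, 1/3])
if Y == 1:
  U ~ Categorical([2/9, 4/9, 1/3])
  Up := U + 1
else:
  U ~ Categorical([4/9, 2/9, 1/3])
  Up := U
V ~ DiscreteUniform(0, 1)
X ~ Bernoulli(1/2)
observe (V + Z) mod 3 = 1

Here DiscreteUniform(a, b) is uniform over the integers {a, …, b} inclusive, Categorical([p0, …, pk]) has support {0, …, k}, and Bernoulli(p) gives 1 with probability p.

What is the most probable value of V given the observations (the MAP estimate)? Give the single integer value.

argmax_v P(V = v | obs) = 1

Enumerate traces; 72 have nonzero weight after conditioning:
  (Y=1, Z=0, W=0, U=0, V=1, X=0) weight 2/729
  (Y=1, Z=0, W=0, U=0, V=1, X=1) weight 2/729
  (Y=1, Z=0, W=0, U=1, V=1, X=0) weight 4/729
  (Y=1, Z=0, W=0, U=1, V=1, X=1) weight 4/729
  (Y=1, Z=0, W=0, U=2, V=1, X=0) weight 1/243
  (Y=1, Z=0, W=0, U=2, V=1, X=1) weight 1/243
  (Y=1, Z=0, W=1, U=0, V=1, X=0) weight 4/729
  (Y=1, Z=0, W=1, U=0, V=1, X=1) weight 4/729
  (Y=1, Z=1, W=0, U=0, V=0, X=0) weight 1/486
  … 63 more
Group by V:
  weight(V=0) = 23/132
  weight(V=1) = 71/396
Total weight = 23/132 + 71/396 = 35/99
P(V=0 | obs) = 23/132 / 35/99 = 69/140
P(V=1 | obs) = 71/396 / 35/99 = 71/140
argmax = 1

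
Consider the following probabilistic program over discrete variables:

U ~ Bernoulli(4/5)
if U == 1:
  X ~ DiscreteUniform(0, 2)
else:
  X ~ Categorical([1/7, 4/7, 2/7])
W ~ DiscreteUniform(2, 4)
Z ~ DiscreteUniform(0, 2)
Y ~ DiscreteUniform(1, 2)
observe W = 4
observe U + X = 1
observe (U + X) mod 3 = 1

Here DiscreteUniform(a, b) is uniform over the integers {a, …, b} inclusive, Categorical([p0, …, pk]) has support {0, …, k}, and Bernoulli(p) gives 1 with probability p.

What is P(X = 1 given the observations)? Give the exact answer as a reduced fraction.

P(X = 1 | obs) = 3/10

Enumerate traces; 12 have nonzero weight after conditioning:
  (U=0, X=1, W=4, Z=0, Y=1) weight 2/315
  (U=0, X=1, W=4, Z=0, Y=2) weight 2/315
  (U=0, X=1, W=4, Z=1, Y=1) weight 2/315
  (U=0, X=1, W=4, Z=1, Y=2) weight 2/315
  (U=0, X=1, W=4, Z=2, Y=1) weight 2/315
  (U=0, X=1, W=4, Z=2, Y=2) weight 2/315
  (U=1, X=0, W=4, Z=0, Y=1) weight 2/135
  (U=1, X=0, W=4, Z=0, Y=2) weight 2/135
  … 4 more
Group by X:
  weight(X=0) = 4/45
  weight(X=1) = 4/105
Total weight = 4/45 + 4/105 = 8/63
P(X=0 | obs) = 4/45 / 8/63 = 7/10
P(X=1 | obs) = 4/105 / 8/63 = 3/10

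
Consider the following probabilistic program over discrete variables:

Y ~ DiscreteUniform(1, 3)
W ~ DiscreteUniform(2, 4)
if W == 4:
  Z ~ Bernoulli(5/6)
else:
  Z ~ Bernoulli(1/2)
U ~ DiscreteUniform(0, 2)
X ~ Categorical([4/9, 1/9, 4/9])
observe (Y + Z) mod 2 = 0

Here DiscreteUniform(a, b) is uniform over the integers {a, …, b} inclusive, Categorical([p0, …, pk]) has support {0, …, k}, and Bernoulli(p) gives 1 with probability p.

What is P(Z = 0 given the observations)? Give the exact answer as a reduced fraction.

Enumerate traces; 81 have nonzero weight after conditioning:
  (Y=1, W=2, Z=1, U=0, X=0) weight 2/243
  (Y=1, W=2, Z=1, U=0, X=1) weight 1/486
  (Y=1, W=2, Z=1, U=0, X=2) weight 2/243
  (Y=1, W=2, Z=1, U=1, X=0) weight 2/243
  (Y=1, W=2, Z=1, U=1, X=1) weight 1/486
  (Y=1, W=2, Z=1, U=1, X=2) weight 2/243
  (Y=1, W=2, Z=1, U=2, X=0) weight 2/243
  (Y=1, W=2, Z=1, U=2, X=1) weight 1/486
  (Y=2, W=2, Z=0, U=0, X=0) weight 2/243
  … 72 more
Group by Z:
  weight(Z=0) = 7/54
  weight(Z=1) = 11/27
Total weight = 7/54 + 11/27 = 29/54
P(Z=0 | obs) = 7/54 / 29/54 = 7/29
P(Z=1 | obs) = 11/27 / 29/54 = 22/29

P(Z = 0 | obs) = 7/29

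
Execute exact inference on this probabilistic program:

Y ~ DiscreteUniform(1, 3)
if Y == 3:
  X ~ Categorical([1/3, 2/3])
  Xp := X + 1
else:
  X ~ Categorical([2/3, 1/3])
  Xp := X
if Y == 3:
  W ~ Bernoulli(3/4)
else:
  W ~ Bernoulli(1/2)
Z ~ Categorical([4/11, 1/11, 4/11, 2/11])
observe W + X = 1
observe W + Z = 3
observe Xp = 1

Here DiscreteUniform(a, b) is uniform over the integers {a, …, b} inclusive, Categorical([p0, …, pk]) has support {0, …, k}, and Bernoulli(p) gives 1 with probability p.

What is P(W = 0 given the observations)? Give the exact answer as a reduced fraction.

P(W = 0 | obs) = 2/5

Enumerate traces; 3 have nonzero weight after conditioning:
  (Y=1, X=1, W=0, Z=3) weight 1/99
  (Y=2, X=1, W=0, Z=3) weight 1/99
  (Y=3, X=0, W=1, Z=2) weight 1/33
Group by W:
  weight(W=0) = 2/99
  weight(W=1) = 1/33
Total weight = 2/99 + 1/33 = 5/99
P(W=0 | obs) = 2/99 / 5/99 = 2/5
P(W=1 | obs) = 1/33 / 5/99 = 3/5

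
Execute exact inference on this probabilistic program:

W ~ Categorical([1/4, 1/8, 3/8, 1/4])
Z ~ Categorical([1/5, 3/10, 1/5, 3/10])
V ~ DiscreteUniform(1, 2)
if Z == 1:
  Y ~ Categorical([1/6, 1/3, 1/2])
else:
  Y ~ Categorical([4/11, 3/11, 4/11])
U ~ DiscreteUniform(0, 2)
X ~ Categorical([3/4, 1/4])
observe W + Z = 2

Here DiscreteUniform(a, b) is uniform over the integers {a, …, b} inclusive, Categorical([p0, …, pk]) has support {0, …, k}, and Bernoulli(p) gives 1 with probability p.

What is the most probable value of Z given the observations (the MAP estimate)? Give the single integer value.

Enumerate traces; 108 have nonzero weight after conditioning:
  (W=0, Z=2, V=1, Y=0, U=0, X=0) weight 1/440
  (W=0, Z=2, V=1, Y=0, U=0, X=1) weight 1/1320
  (W=0, Z=2, V=1, Y=0, U=1, X=0) weight 1/440
  (W=0, Z=2, V=1, Y=0, U=1, X=1) weight 1/1320
  (W=0, Z=2, V=1, Y=0, U=2, X=0) weight 1/440
  (W=0, Z=2, V=1, Y=0, U=2, X=1) weight 1/1320
  (W=0, Z=2, V=1, Y=1, U=0, X=0) weight 3/1760
  (W=0, Z=2, V=1, Y=1, U=0, X=1) weight 1/1760
  (W=1, Z=1, V=1, Y=0, U=0, X=0) weight 1/1280
  (W=2, Z=0, V=1, Y=0, U=0, X=0) weight 3/880
  … 98 more
Group by Z:
  weight(Z=0) = 3/40
  weight(Z=1) = 3/80
  weight(Z=2) = 1/20
Total weight = 3/40 + 3/80 + 1/20 = 13/80
P(Z=0 | obs) = 3/40 / 13/80 = 6/13
P(Z=1 | obs) = 3/80 / 13/80 = 3/13
P(Z=2 | obs) = 1/20 / 13/80 = 4/13
argmax = 0

argmax_v P(Z = v | obs) = 0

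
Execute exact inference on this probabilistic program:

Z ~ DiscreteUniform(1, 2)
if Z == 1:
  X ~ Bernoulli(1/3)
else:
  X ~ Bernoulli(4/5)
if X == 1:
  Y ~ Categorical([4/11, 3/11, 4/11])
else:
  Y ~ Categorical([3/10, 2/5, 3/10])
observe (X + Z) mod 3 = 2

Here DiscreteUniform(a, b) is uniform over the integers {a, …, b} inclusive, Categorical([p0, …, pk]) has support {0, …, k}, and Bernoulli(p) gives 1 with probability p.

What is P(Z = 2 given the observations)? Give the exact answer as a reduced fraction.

P(Z = 2 | obs) = 3/8

Enumerate traces; 6 have nonzero weight after conditioning:
  (Z=1, X=1, Y=0) weight 2/33
  (Z=1, X=1, Y=1) weight 1/22
  (Z=1, X=1, Y=2) weight 2/33
  (Z=2, X=0, Y=0) weight 3/100
  (Z=2, X=0, Y=1) weight 1/25
  (Z=2, X=0, Y=2) weight 3/100
Group by Z:
  weight(Z=1) = 1/6
  weight(Z=2) = 1/10
Total weight = 1/6 + 1/10 = 4/15
P(Z=1 | obs) = 1/6 / 4/15 = 5/8
P(Z=2 | obs) = 1/10 / 4/15 = 3/8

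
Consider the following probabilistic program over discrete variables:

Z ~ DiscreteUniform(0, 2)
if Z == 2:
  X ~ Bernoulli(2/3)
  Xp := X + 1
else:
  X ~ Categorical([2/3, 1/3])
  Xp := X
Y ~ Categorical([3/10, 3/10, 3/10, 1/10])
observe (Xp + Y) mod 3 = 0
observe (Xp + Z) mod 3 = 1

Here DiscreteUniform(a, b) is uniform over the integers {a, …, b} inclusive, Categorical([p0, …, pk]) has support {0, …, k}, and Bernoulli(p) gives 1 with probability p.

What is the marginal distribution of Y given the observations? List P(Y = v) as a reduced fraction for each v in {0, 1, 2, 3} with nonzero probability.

Enumerate traces; 4 have nonzero weight after conditioning:
  (Z=0, X=1, Y=2) weight 1/30
  (Z=1, X=0, Y=0) weight 1/15
  (Z=1, X=0, Y=3) weight 1/45
  (Z=2, X=1, Y=1) weight 1/15
Group by Y:
  weight(Y=0) = 1/15
  weight(Y=1) = 1/15
  weight(Y=2) = 1/30
  weight(Y=3) = 1/45
Total weight = 1/15 + 1/15 + 1/30 + 1/45 = 17/90
P(Y=0 | obs) = 1/15 / 17/90 = 6/17
P(Y=1 | obs) = 1/15 / 17/90 = 6/17
P(Y=2 | obs) = 1/30 / 17/90 = 3/17
P(Y=3 | obs) = 1/45 / 17/90 = 2/17

P(Y=0) = 6/17, P(Y=1) = 6/17, P(Y=2) = 3/17, P(Y=3) = 2/17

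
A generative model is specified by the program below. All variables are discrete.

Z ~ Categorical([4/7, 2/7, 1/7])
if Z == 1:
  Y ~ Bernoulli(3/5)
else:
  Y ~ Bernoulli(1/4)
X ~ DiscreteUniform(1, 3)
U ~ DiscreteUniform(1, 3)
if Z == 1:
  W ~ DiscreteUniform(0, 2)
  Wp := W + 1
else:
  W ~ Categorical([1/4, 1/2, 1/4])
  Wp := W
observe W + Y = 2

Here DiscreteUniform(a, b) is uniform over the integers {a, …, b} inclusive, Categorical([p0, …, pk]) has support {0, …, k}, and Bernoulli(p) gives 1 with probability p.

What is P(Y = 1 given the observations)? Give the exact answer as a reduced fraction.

Enumerate traces; 54 have nonzero weight after conditioning:
  (Z=0, Y=0, X=1, U=1, W=2) weight 1/84
  (Z=0, Y=0, X=1, U=2, W=2) weight 1/84
  (Z=0, Y=0, X=1, U=3, W=2) weight 1/84
  (Z=0, Y=0, X=2, U=1, W=2) weight 1/84
  (Z=0, Y=0, X=2, U=2, W=2) weight 1/84
  (Z=0, Y=0, X=2, U=3, W=2) weight 1/84
  (Z=0, Y=0, X=3, U=1, W=2) weight 1/84
  (Z=0, Y=0, X=3, U=2, W=2) weight 1/84
  (Z=0, Y=1, X=1, U=1, W=1) weight 1/126
  … 45 more
Group by Y:
  weight(Y=0) = 289/1680
  weight(Y=1) = 41/280
Total weight = 289/1680 + 41/280 = 107/336
P(Y=0 | obs) = 289/1680 / 107/336 = 289/535
P(Y=1 | obs) = 41/280 / 107/336 = 246/535

P(Y = 1 | obs) = 246/535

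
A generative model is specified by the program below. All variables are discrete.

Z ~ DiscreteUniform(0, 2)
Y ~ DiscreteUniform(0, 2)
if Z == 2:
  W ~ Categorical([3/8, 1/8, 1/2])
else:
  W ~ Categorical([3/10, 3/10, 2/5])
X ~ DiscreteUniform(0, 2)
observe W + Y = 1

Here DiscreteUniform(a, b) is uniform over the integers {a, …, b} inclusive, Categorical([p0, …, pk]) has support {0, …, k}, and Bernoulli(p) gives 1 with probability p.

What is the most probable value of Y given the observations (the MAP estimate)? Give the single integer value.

argmax_v P(Y = v | obs) = 1

Enumerate traces; 18 have nonzero weight after conditioning:
  (Z=0, Y=0, W=1, X=0) weight 1/90
  (Z=0, Y=0, W=1, X=1) weight 1/90
  (Z=0, Y=0, W=1, X=2) weight 1/90
  (Z=0, Y=1, W=0, X=0) weight 1/90
  (Z=0, Y=1, W=0, X=1) weight 1/90
  (Z=0, Y=1, W=0, X=2) weight 1/90
  (Z=1, Y=0, W=1, X=0) weight 1/90
  (Z=1, Y=0, W=1, X=1) weight 1/90
  … 10 more
Group by Y:
  weight(Y=0) = 29/360
  weight(Y=1) = 13/120
Total weight = 29/360 + 13/120 = 17/90
P(Y=0 | obs) = 29/360 / 17/90 = 29/68
P(Y=1 | obs) = 13/120 / 17/90 = 39/68
argmax = 1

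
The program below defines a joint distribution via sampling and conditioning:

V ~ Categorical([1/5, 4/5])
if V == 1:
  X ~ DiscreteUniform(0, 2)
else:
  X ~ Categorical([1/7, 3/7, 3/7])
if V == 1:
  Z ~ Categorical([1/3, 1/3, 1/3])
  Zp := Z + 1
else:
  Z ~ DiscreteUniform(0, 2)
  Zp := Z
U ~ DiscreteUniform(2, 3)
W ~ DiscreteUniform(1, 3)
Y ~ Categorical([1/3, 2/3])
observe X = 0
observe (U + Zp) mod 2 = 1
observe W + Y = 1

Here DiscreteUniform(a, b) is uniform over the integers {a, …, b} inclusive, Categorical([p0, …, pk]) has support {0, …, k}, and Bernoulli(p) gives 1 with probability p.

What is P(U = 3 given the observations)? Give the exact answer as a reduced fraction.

P(U = 3 | obs) = 34/93

Enumerate traces; 6 have nonzero weight after conditioning:
  (V=0, X=0, Z=0, U=3, W=1, Y=0) weight 1/1890
  (V=0, X=0, Z=1, U=2, W=1, Y=0) weight 1/1890
  (V=0, X=0, Z=2, U=3, W=1, Y=0) weight 1/1890
  (V=1, X=0, Z=0, U=2, W=1, Y=0) weight 2/405
  (V=1, X=0, Z=1, U=3, W=1, Y=0) weight 2/405
  (V=1, X=0, Z=2, U=2, W=1, Y=0) weight 2/405
Group by U:
  weight(U=2) = 59/5670
  weight(U=3) = 17/2835
Total weight = 59/5670 + 17/2835 = 31/1890
P(U=2 | obs) = 59/5670 / 31/1890 = 59/93
P(U=3 | obs) = 17/2835 / 31/1890 = 34/93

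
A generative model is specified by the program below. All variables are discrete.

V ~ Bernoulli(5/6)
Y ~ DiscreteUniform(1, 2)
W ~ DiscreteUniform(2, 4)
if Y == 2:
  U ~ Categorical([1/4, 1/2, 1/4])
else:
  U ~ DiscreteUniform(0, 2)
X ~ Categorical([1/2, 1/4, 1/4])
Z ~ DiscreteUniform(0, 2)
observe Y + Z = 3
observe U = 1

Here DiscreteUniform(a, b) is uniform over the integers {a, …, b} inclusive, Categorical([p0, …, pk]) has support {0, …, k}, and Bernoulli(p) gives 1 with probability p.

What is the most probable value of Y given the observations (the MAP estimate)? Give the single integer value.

argmax_v P(Y = v | obs) = 2

Enumerate traces; 36 have nonzero weight after conditioning:
  (V=0, Y=1, W=2, U=1, X=0, Z=2) weight 1/648
  (V=0, Y=1, W=2, U=1, X=1, Z=2) weight 1/1296
  (V=0, Y=1, W=2, U=1, X=2, Z=2) weight 1/1296
  (V=0, Y=1, W=3, U=1, X=0, Z=2) weight 1/648
  (V=0, Y=1, W=3, U=1, X=1, Z=2) weight 1/1296
  (V=0, Y=1, W=3, U=1, X=2, Z=2) weight 1/1296
  (V=0, Y=1, W=4, U=1, X=0, Z=2) weight 1/648
  (V=0, Y=1, W=4, U=1, X=1, Z=2) weight 1/1296
  (V=0, Y=2, W=2, U=1, X=0, Z=1) weight 1/432
  … 27 more
Group by Y:
  weight(Y=1) = 1/18
  weight(Y=2) = 1/12
Total weight = 1/18 + 1/12 = 5/36
P(Y=1 | obs) = 1/18 / 5/36 = 2/5
P(Y=2 | obs) = 1/12 / 5/36 = 3/5
argmax = 2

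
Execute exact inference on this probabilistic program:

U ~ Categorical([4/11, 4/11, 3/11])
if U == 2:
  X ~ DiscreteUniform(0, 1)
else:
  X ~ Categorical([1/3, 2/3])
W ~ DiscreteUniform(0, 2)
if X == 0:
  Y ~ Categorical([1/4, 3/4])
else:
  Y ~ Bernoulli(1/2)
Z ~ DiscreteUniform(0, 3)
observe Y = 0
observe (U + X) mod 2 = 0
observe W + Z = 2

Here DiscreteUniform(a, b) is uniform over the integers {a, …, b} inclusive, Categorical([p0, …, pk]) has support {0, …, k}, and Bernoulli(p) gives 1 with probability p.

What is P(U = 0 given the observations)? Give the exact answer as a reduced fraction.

Enumerate traces; 9 have nonzero weight after conditioning:
  (U=0, X=0, W=0, Y=0, Z=2) weight 1/396
  (U=0, X=0, W=1, Y=0, Z=1) weight 1/396
  (U=0, X=0, W=2, Y=0, Z=0) weight 1/396
  (U=1, X=1, W=0, Y=0, Z=2) weight 1/99
  (U=1, X=1, W=1, Y=0, Z=1) weight 1/99
  (U=1, X=1, W=2, Y=0, Z=0) weight 1/99
  (U=2, X=0, W=0, Y=0, Z=2) weight 1/352
  (U=2, X=0, W=1, Y=0, Z=1) weight 1/352
  … 1 more
Group by U:
  weight(U=0) = 1/132
  weight(U=1) = 1/33
  weight(U=2) = 3/352
Total weight = 1/132 + 1/33 + 3/352 = 49/1056
P(U=0 | obs) = 1/132 / 49/1056 = 8/49
P(U=1 | obs) = 1/33 / 49/1056 = 32/49
P(U=2 | obs) = 3/352 / 49/1056 = 9/49

P(U = 0 | obs) = 8/49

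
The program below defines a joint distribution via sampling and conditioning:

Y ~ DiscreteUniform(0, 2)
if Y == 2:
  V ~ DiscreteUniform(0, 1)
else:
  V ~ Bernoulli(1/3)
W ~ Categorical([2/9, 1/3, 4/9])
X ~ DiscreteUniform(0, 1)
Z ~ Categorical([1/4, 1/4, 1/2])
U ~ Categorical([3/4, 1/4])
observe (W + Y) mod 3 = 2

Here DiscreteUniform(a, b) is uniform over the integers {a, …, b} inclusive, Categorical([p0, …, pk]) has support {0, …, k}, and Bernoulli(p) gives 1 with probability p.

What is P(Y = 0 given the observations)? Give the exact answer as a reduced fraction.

P(Y = 0 | obs) = 4/9

Enumerate traces; 72 have nonzero weight after conditioning:
  (Y=0, V=0, W=2, X=0, Z=0, U=0) weight 1/108
  (Y=0, V=0, W=2, X=0, Z=0, U=1) weight 1/324
  (Y=0, V=0, W=2, X=0, Z=1, U=0) weight 1/108
  (Y=0, V=0, W=2, X=0, Z=1, U=1) weight 1/324
  (Y=0, V=0, W=2, X=0, Z=2, U=0) weight 1/54
  (Y=0, V=0, W=2, X=0, Z=2, U=1) weight 1/162
  (Y=0, V=0, W=2, X=1, Z=0, U=0) weight 1/108
  (Y=0, V=0, W=2, X=1, Z=0, U=1) weight 1/324
  (Y=1, V=0, W=1, X=0, Z=0, U=0) weight 1/144
  (Y=2, V=0, W=0, X=0, Z=0, U=0) weight 1/288
  … 62 more
Group by Y:
  weight(Y=0) = 4/27
  weight(Y=1) = 1/9
  weight(Y=2) = 2/27
Total weight = 4/27 + 1/9 + 2/27 = 1/3
P(Y=0 | obs) = 4/27 / 1/3 = 4/9
P(Y=1 | obs) = 1/9 / 1/3 = 1/3
P(Y=2 | obs) = 2/27 / 1/3 = 2/9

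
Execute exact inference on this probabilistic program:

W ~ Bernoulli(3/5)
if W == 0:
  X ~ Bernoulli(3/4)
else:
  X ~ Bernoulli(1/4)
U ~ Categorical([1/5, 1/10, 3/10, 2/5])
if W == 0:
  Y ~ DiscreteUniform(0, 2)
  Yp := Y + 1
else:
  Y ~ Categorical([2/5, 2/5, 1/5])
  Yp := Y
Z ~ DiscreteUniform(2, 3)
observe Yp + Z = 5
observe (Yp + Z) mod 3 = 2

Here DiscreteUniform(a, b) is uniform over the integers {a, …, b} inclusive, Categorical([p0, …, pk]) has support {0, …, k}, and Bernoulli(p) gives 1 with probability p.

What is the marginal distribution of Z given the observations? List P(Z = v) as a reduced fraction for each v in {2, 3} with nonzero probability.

P(Z=2) = 10/29, P(Z=3) = 19/29

Enumerate traces; 24 have nonzero weight after conditioning:
  (W=0, X=0, U=0, Y=1, Z=3) weight 1/300
  (W=0, X=0, U=0, Y=2, Z=2) weight 1/300
  (W=0, X=0, U=1, Y=1, Z=3) weight 1/600
  (W=0, X=0, U=1, Y=2, Z=2) weight 1/600
  (W=0, X=0, U=2, Y=1, Z=3) weight 1/200
  (W=0, X=0, U=2, Y=2, Z=2) weight 1/200
  (W=0, X=0, U=3, Y=1, Z=3) weight 1/150
  (W=0, X=0, U=3, Y=2, Z=2) weight 1/150
  … 16 more
Group by Z:
  weight(Z=2) = 1/15
  weight(Z=3) = 19/150
Total weight = 1/15 + 19/150 = 29/150
P(Z=2 | obs) = 1/15 / 29/150 = 10/29
P(Z=3 | obs) = 19/150 / 29/150 = 19/29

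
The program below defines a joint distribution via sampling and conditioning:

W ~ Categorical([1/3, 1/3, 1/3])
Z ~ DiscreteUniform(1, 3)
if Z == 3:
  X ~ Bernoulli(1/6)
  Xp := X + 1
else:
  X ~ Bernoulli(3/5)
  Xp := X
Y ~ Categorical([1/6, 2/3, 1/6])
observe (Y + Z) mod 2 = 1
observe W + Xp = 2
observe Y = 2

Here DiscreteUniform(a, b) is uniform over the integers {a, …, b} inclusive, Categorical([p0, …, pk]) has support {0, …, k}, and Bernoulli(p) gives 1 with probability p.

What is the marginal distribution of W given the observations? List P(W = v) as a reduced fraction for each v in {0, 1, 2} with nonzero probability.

P(W=0) = 1/12, P(W=1) = 43/60, P(W=2) = 1/5

Enumerate traces; 4 have nonzero weight after conditioning:
  (W=0, Z=3, X=1, Y=2) weight 1/324
  (W=1, Z=1, X=1, Y=2) weight 1/90
  (W=1, Z=3, X=0, Y=2) weight 5/324
  (W=2, Z=1, X=0, Y=2) weight 1/135
Group by W:
  weight(W=0) = 1/324
  weight(W=1) = 43/1620
  weight(W=2) = 1/135
Total weight = 1/324 + 43/1620 + 1/135 = 1/27
P(W=0 | obs) = 1/324 / 1/27 = 1/12
P(W=1 | obs) = 43/1620 / 1/27 = 43/60
P(W=2 | obs) = 1/135 / 1/27 = 1/5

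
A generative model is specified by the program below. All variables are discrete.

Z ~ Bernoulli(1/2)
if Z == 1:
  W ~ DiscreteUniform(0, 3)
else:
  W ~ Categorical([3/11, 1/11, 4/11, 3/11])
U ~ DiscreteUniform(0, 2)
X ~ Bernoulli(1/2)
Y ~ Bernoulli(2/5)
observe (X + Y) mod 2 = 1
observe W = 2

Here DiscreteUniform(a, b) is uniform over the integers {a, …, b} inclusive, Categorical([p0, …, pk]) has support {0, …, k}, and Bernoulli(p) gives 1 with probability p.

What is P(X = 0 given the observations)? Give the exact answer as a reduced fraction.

P(X = 0 | obs) = 2/5

Enumerate traces; 12 have nonzero weight after conditioning:
  (Z=0, W=2, U=0, X=0, Y=1) weight 2/165
  (Z=0, W=2, U=0, X=1, Y=0) weight 1/55
  (Z=0, W=2, U=1, X=0, Y=1) weight 2/165
  (Z=0, W=2, U=1, X=1, Y=0) weight 1/55
  (Z=0, W=2, U=2, X=0, Y=1) weight 2/165
  (Z=0, W=2, U=2, X=1, Y=0) weight 1/55
  (Z=1, W=2, U=0, X=0, Y=1) weight 1/120
  (Z=1, W=2, U=0, X=1, Y=0) weight 1/80
  … 4 more
Group by X:
  weight(X=0) = 27/440
  weight(X=1) = 81/880
Total weight = 27/440 + 81/880 = 27/176
P(X=0 | obs) = 27/440 / 27/176 = 2/5
P(X=1 | obs) = 81/880 / 27/176 = 3/5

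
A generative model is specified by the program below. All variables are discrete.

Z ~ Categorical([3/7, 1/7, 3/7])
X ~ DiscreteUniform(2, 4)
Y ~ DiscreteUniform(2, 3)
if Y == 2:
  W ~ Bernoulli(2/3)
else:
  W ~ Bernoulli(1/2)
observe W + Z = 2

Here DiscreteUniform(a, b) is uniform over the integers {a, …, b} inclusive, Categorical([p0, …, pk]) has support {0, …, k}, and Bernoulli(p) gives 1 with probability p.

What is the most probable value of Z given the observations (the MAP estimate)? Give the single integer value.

Enumerate traces; 12 have nonzero weight after conditioning:
  (Z=1, X=2, Y=2, W=1) weight 1/63
  (Z=1, X=2, Y=3, W=1) weight 1/84
  (Z=1, X=3, Y=2, W=1) weight 1/63
  (Z=1, X=3, Y=3, W=1) weight 1/84
  (Z=1, X=4, Y=2, W=1) weight 1/63
  (Z=1, X=4, Y=3, W=1) weight 1/84
  (Z=2, X=2, Y=2, W=0) weight 1/42
  (Z=2, X=2, Y=3, W=0) weight 1/28
  … 4 more
Group by Z:
  weight(Z=1) = 1/12
  weight(Z=2) = 5/28
Total weight = 1/12 + 5/28 = 11/42
P(Z=1 | obs) = 1/12 / 11/42 = 7/22
P(Z=2 | obs) = 5/28 / 11/42 = 15/22
argmax = 2

argmax_v P(Z = v | obs) = 2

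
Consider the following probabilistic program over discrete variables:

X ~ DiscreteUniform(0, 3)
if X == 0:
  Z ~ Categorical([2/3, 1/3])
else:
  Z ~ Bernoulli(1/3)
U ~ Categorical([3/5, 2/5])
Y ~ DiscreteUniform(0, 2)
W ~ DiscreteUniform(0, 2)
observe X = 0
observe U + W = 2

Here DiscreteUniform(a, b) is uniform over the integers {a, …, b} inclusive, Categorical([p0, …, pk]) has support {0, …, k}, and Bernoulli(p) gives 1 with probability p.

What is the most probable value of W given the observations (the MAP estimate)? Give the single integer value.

Enumerate traces; 12 have nonzero weight after conditioning:
  (X=0, Z=0, U=0, Y=0, W=2) weight 1/90
  (X=0, Z=0, U=0, Y=1, W=2) weight 1/90
  (X=0, Z=0, U=0, Y=2, W=2) weight 1/90
  (X=0, Z=0, U=1, Y=0, W=1) weight 1/135
  (X=0, Z=0, U=1, Y=1, W=1) weight 1/135
  (X=0, Z=0, U=1, Y=2, W=1) weight 1/135
  (X=0, Z=1, U=0, Y=0, W=2) weight 1/180
  (X=0, Z=1, U=0, Y=1, W=2) weight 1/180
  … 4 more
Group by W:
  weight(W=1) = 1/30
  weight(W=2) = 1/20
Total weight = 1/30 + 1/20 = 1/12
P(W=1 | obs) = 1/30 / 1/12 = 2/5
P(W=2 | obs) = 1/20 / 1/12 = 3/5
argmax = 2

argmax_v P(W = v | obs) = 2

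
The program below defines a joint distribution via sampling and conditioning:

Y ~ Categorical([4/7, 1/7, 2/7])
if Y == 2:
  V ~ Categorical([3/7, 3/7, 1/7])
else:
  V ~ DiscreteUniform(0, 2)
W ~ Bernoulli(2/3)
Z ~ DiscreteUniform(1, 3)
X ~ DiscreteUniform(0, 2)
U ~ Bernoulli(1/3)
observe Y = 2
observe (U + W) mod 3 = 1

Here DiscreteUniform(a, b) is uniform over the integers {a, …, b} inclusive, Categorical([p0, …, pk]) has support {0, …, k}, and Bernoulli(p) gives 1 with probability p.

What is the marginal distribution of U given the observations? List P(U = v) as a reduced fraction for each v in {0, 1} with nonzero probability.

P(U=0) = 4/5, P(U=1) = 1/5

Enumerate traces; 54 have nonzero weight after conditioning:
  (Y=2, V=0, W=0, Z=1, X=0, U=1) weight 2/1323
  (Y=2, V=0, W=0, Z=1, X=1, U=1) weight 2/1323
  (Y=2, V=0, W=0, Z=1, X=2, U=1) weight 2/1323
  (Y=2, V=0, W=0, Z=2, X=0, U=1) weight 2/1323
  (Y=2, V=0, W=0, Z=2, X=1, U=1) weight 2/1323
  (Y=2, V=0, W=0, Z=2, X=2, U=1) weight 2/1323
  (Y=2, V=0, W=0, Z=3, X=0, U=1) weight 2/1323
  (Y=2, V=0, W=0, Z=3, X=1, U=1) weight 2/1323
  (Y=2, V=0, W=1, Z=1, X=0, U=0) weight 8/1323
  … 45 more
Group by U:
  weight(U=0) = 8/63
  weight(U=1) = 2/63
Total weight = 8/63 + 2/63 = 10/63
P(U=0 | obs) = 8/63 / 10/63 = 4/5
P(U=1 | obs) = 2/63 / 10/63 = 1/5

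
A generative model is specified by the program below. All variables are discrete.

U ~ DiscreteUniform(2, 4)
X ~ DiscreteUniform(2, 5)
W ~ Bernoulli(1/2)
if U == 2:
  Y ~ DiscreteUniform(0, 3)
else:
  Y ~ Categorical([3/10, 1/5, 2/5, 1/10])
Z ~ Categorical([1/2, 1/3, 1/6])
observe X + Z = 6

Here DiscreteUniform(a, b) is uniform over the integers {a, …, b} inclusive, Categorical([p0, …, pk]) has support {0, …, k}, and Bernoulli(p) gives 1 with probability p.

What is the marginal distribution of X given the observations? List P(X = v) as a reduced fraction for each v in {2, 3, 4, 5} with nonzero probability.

Enumerate traces; 48 have nonzero weight after conditioning:
  (U=2, X=4, W=0, Y=0, Z=2) weight 1/576
  (U=2, X=4, W=0, Y=1, Z=2) weight 1/576
  (U=2, X=4, W=0, Y=2, Z=2) weight 1/576
  (U=2, X=4, W=0, Y=3, Z=2) weight 1/576
  (U=2, X=4, W=1, Y=0, Z=2) weight 1/576
  (U=2, X=4, W=1, Y=1, Z=2) weight 1/576
  (U=2, X=4, W=1, Y=2, Z=2) weight 1/576
  (U=2, X=4, W=1, Y=3, Z=2) weight 1/576
  (U=2, X=5, W=0, Y=0, Z=1) weight 1/288
  … 39 more
Group by X:
  weight(X=4) = 1/24
  weight(X=5) = 1/12
Total weight = 1/24 + 1/12 = 1/8
P(X=4 | obs) = 1/24 / 1/8 = 1/3
P(X=5 | obs) = 1/12 / 1/8 = 2/3

P(X=4) = 1/3, P(X=5) = 2/3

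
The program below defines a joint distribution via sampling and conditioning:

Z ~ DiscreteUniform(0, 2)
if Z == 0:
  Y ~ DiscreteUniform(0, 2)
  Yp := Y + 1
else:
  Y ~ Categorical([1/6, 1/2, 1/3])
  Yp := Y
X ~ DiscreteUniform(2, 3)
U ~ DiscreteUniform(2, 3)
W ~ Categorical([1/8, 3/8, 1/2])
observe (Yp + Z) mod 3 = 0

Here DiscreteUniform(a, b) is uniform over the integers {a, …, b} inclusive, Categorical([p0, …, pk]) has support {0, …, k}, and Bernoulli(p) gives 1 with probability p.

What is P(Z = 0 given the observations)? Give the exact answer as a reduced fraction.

P(Z = 0 | obs) = 2/7

Enumerate traces; 36 have nonzero weight after conditioning:
  (Z=0, Y=2, X=2, U=2, W=0) weight 1/288
  (Z=0, Y=2, X=2, U=2, W=1) weight 1/96
  (Z=0, Y=2, X=2, U=2, W=2) weight 1/72
  (Z=0, Y=2, X=2, U=3, W=0) weight 1/288
  (Z=0, Y=2, X=2, U=3, W=1) weight 1/96
  (Z=0, Y=2, X=2, U=3, W=2) weight 1/72
  (Z=0, Y=2, X=3, U=2, W=0) weight 1/288
  (Z=0, Y=2, X=3, U=2, W=1) weight 1/96
  (Z=1, Y=2, X=2, U=2, W=0) weight 1/288
  (Z=2, Y=1, X=2, U=2, W=0) weight 1/192
  … 26 more
Group by Z:
  weight(Z=0) = 1/9
  weight(Z=1) = 1/9
  weight(Z=2) = 1/6
Total weight = 1/9 + 1/9 + 1/6 = 7/18
P(Z=0 | obs) = 1/9 / 7/18 = 2/7
P(Z=1 | obs) = 1/9 / 7/18 = 2/7
P(Z=2 | obs) = 1/6 / 7/18 = 3/7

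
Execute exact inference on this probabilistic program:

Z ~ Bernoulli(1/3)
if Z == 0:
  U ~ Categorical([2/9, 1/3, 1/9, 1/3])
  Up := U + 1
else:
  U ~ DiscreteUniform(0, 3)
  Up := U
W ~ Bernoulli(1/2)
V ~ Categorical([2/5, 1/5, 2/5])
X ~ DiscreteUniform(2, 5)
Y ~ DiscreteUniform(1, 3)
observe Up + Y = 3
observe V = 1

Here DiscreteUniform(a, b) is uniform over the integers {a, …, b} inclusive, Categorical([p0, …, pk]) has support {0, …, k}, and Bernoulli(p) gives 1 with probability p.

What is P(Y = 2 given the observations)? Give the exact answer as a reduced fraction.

P(Y = 2 | obs) = 25/67

Enumerate traces; 40 have nonzero weight after conditioning:
  (Z=0, U=0, W=0, V=1, X=2, Y=2) weight 1/810
  (Z=0, U=0, W=0, V=1, X=3, Y=2) weight 1/810
  (Z=0, U=0, W=0, V=1, X=4, Y=2) weight 1/810
  (Z=0, U=0, W=0, V=1, X=5, Y=2) weight 1/810
  (Z=0, U=0, W=1, V=1, X=2, Y=2) weight 1/810
  (Z=0, U=0, W=1, V=1, X=3, Y=2) weight 1/810
  (Z=0, U=0, W=1, V=1, X=4, Y=2) weight 1/810
  (Z=0, U=0, W=1, V=1, X=5, Y=2) weight 1/810
  (Z=0, U=1, W=0, V=1, X=2, Y=1) weight 1/540
  (Z=1, U=0, W=0, V=1, X=2, Y=3) weight 1/1440
  … 30 more
Group by Y:
  weight(Y=1) = 11/540
  weight(Y=2) = 5/324
  weight(Y=3) = 1/180
Total weight = 11/540 + 5/324 + 1/180 = 67/1620
P(Y=1 | obs) = 11/540 / 67/1620 = 33/67
P(Y=2 | obs) = 5/324 / 67/1620 = 25/67
P(Y=3 | obs) = 1/180 / 67/1620 = 9/67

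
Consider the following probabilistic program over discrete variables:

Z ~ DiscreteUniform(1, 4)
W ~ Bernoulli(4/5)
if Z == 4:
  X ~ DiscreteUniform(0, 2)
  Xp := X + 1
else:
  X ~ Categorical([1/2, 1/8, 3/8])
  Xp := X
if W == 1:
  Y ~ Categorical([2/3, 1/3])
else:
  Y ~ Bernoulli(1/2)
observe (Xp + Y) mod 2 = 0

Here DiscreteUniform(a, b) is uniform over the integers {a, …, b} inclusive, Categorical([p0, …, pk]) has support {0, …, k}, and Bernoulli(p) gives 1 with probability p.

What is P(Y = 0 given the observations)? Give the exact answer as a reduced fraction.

Enumerate traces; 24 have nonzero weight after conditioning:
  (Z=1, W=0, X=0, Y=0) weight 1/80
  (Z=1, W=0, X=1, Y=1) weight 1/320
  (Z=1, W=0, X=2, Y=0) weight 3/320
  (Z=1, W=1, X=0, Y=0) weight 1/15
  (Z=1, W=1, X=1, Y=1) weight 1/120
  (Z=1, W=1, X=2, Y=0) weight 1/20
  (Z=2, W=0, X=0, Y=0) weight 1/80
  (Z=2, W=0, X=1, Y=1) weight 1/320
  … 16 more
Group by Y:
  weight(Y=0) = 1349/2880
  weight(Y=1) = 55/576
Total weight = 1349/2880 + 55/576 = 203/360
P(Y=0 | obs) = 1349/2880 / 203/360 = 1349/1624
P(Y=1 | obs) = 55/576 / 203/360 = 275/1624

P(Y = 0 | obs) = 1349/1624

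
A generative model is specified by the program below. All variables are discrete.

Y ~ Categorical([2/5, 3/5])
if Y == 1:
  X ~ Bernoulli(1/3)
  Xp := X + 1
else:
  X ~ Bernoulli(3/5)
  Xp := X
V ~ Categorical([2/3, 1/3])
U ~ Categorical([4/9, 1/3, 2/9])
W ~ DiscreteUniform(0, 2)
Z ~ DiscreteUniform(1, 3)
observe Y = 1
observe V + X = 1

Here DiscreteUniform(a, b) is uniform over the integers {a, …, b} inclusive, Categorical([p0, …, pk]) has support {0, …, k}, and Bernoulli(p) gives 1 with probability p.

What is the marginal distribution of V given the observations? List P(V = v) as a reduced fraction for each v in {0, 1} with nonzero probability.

Enumerate traces; 54 have nonzero weight after conditioning:
  (Y=1, X=0, V=1, U=0, W=0, Z=1) weight 8/1215
  (Y=1, X=0, V=1, U=0, W=0, Z=2) weight 8/1215
  (Y=1, X=0, V=1, U=0, W=0, Z=3) weight 8/1215
  (Y=1, X=0, V=1, U=0, W=1, Z=1) weight 8/1215
  (Y=1, X=0, V=1, U=0, W=1, Z=2) weight 8/1215
  (Y=1, X=0, V=1, U=0, W=1, Z=3) weight 8/1215
  (Y=1, X=0, V=1, U=0, W=2, Z=1) weight 8/1215
  (Y=1, X=0, V=1, U=0, W=2, Z=2) weight 8/1215
  (Y=1, X=1, V=0, U=0, W=0, Z=1) weight 8/1215
  … 45 more
Group by V:
  weight(V=0) = 2/15
  weight(V=1) = 2/15
Total weight = 2/15 + 2/15 = 4/15
P(V=0 | obs) = 2/15 / 4/15 = 1/2
P(V=1 | obs) = 2/15 / 4/15 = 1/2

P(V=0) = 1/2, P(V=1) = 1/2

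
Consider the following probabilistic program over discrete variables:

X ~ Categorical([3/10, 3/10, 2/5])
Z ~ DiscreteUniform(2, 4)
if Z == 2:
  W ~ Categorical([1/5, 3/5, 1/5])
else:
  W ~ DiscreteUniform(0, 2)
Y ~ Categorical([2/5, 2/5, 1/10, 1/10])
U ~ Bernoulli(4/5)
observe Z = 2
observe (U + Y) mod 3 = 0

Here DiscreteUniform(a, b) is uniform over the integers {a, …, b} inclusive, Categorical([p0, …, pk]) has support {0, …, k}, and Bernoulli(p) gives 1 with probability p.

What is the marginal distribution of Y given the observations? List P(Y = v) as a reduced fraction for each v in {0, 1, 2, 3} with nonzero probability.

Enumerate traces; 27 have nonzero weight after conditioning:
  (X=0, Z=2, W=0, Y=0, U=0) weight 1/625
  (X=0, Z=2, W=0, Y=2, U=1) weight 1/625
  (X=0, Z=2, W=0, Y=3, U=0) weight 1/2500
  (X=0, Z=2, W=1, Y=0, U=0) weight 3/625
  (X=0, Z=2, W=1, Y=2, U=1) weight 3/625
  (X=0, Z=2, W=1, Y=3, U=0) weight 3/2500
  (X=0, Z=2, W=2, Y=0, U=0) weight 1/625
  (X=0, Z=2, W=2, Y=2, U=1) weight 1/625
  … 19 more
Group by Y:
  weight(Y=0) = 2/75
  weight(Y=2) = 2/75
  weight(Y=3) = 1/150
Total weight = 2/75 + 2/75 + 1/150 = 3/50
P(Y=0 | obs) = 2/75 / 3/50 = 4/9
P(Y=2 | obs) = 2/75 / 3/50 = 4/9
P(Y=3 | obs) = 1/150 / 3/50 = 1/9

P(Y=0) = 4/9, P(Y=2) = 4/9, P(Y=3) = 1/9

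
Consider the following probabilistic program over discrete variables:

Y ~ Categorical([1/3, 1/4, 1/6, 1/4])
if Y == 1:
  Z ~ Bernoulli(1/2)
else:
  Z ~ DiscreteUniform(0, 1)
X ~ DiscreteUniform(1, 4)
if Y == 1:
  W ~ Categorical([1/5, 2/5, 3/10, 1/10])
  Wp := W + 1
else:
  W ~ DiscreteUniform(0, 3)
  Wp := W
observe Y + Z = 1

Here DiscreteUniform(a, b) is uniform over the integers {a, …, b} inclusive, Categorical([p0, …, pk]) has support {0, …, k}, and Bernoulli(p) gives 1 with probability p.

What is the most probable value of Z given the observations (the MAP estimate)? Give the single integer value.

argmax_v P(Z = v | obs) = 1

Enumerate traces; 32 have nonzero weight after conditioning:
  (Y=0, Z=1, X=1, W=0) weight 1/96
  (Y=0, Z=1, X=1, W=1) weight 1/96
  (Y=0, Z=1, X=1, W=2) weight 1/96
  (Y=0, Z=1, X=1, W=3) weight 1/96
  (Y=0, Z=1, X=2, W=0) weight 1/96
  (Y=0, Z=1, X=2, W=1) weight 1/96
  (Y=0, Z=1, X=2, W=2) weight 1/96
  (Y=0, Z=1, X=2, W=3) weight 1/96
  (Y=1, Z=0, X=1, W=0) weight 1/160
  … 23 more
Group by Z:
  weight(Z=0) = 1/8
  weight(Z=1) = 1/6
Total weight = 1/8 + 1/6 = 7/24
P(Z=0 | obs) = 1/8 / 7/24 = 3/7
P(Z=1 | obs) = 1/6 / 7/24 = 4/7
argmax = 1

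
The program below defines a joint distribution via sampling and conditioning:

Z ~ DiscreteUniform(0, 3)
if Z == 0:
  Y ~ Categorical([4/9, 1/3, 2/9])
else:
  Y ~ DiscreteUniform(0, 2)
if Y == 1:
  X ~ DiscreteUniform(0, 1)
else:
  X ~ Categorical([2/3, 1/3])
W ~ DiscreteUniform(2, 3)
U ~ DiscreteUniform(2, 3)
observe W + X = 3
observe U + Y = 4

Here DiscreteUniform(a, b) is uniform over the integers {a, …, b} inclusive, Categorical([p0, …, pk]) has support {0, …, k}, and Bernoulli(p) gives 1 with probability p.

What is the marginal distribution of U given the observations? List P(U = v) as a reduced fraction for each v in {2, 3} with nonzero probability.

Enumerate traces; 16 have nonzero weight after conditioning:
  (Z=0, Y=1, X=0, W=3, U=3) weight 1/96
  (Z=0, Y=1, X=1, W=2, U=3) weight 1/96
  (Z=0, Y=2, X=0, W=3, U=2) weight 1/108
  (Z=0, Y=2, X=1, W=2, U=2) weight 1/216
  (Z=1, Y=1, X=0, W=3, U=3) weight 1/96
  (Z=1, Y=1, X=1, W=2, U=3) weight 1/96
  (Z=1, Y=2, X=0, W=3, U=2) weight 1/72
  (Z=1, Y=2, X=1, W=2, U=2) weight 1/144
  … 8 more
Group by U:
  weight(U=2) = 11/144
  weight(U=3) = 1/12
Total weight = 11/144 + 1/12 = 23/144
P(U=2 | obs) = 11/144 / 23/144 = 11/23
P(U=3 | obs) = 1/12 / 23/144 = 12/23

P(U=2) = 11/23, P(U=3) = 12/23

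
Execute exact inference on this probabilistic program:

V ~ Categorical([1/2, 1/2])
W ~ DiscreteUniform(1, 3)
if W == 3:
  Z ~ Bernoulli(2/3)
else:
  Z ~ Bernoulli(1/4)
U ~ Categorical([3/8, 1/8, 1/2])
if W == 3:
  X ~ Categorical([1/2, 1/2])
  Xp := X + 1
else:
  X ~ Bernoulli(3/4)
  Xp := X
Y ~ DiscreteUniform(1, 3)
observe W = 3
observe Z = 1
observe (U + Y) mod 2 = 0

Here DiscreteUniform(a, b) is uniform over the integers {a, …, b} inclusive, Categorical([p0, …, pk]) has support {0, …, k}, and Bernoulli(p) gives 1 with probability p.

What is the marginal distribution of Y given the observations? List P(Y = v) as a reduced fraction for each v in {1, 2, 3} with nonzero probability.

P(Y=1) = 1/9, P(Y=2) = 7/9, P(Y=3) = 1/9

Enumerate traces; 16 have nonzero weight after conditioning:
  (V=0, W=3, Z=1, U=0, X=0, Y=2) weight 1/144
  (V=0, W=3, Z=1, U=0, X=1, Y=2) weight 1/144
  (V=0, W=3, Z=1, U=1, X=0, Y=1) weight 1/432
  (V=0, W=3, Z=1, U=1, X=0, Y=3) weight 1/432
  (V=0, W=3, Z=1, U=1, X=1, Y=1) weight 1/432
  (V=0, W=3, Z=1, U=1, X=1, Y=3) weight 1/432
  (V=0, W=3, Z=1, U=2, X=0, Y=2) weight 1/108
  (V=0, W=3, Z=1, U=2, X=1, Y=2) weight 1/108
  … 8 more
Group by Y:
  weight(Y=1) = 1/108
  weight(Y=2) = 7/108
  weight(Y=3) = 1/108
Total weight = 1/108 + 7/108 + 1/108 = 1/12
P(Y=1 | obs) = 1/108 / 1/12 = 1/9
P(Y=2 | obs) = 7/108 / 1/12 = 7/9
P(Y=3 | obs) = 1/108 / 1/12 = 1/9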